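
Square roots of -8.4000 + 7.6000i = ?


|z| = sqrt(70.56+57.76) = 11.3278
sqrt((|z|+a)/2) = sqrt((11.3278+(-8.4))/2) = sqrt(1.4639) = 1.2099
sqrt((|z|-a)/2) = sqrt((11.3278-(-8.4))/2) = sqrt(9.8639) = 3.1407

±(1.2099 + 3.1407i) i.e. 1.2099 + 3.1407i and -1.2099 - 3.1407i


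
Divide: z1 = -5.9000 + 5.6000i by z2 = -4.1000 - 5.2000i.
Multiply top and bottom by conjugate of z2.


Conjugate of z2 = -4.1000 + 5.2000i
Numerator: (-5.9000 + 5.6000i)(-4.1000 + 5.2000i) = -4.9300 - 53.6400i
Denominator: (-4.1)^2 + (-5.2)^2 = 43.85
Result = (-4.9300 - 53.6400i)/43.85

-0.1124 - 1.2233i


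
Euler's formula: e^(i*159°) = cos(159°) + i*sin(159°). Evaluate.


cos(159°) = -0.9336
sin(159°) = 0.3584

e^(i*159°) = -0.9336 + 0.3584i


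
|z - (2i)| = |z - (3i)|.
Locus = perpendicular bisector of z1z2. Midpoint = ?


Equal distances means the locus is the perpendicular bisector of z1 and z2.
Midpoint = ((0+0)/2, (2+3)/2) = (0, 2.5000)

Perpendicular bisector through (0, 2.5000)


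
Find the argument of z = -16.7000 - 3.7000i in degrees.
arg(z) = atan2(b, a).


Re = -16.7, Im = -3.7
arg = atan2(-3.7, -16.7) = -167.5075 degrees

arg(z) = -167.5075 degrees


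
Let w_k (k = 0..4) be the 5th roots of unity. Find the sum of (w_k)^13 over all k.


The roots are w_k = w^k with w = e^(2*pi*i/5), and (w^k)^13 = (w^13)^k.
So S = 1 + u + u^2 + ... + u^(4) with u = w^13.
13 = 2*5 + 3, so 13 is not a multiple of 5: u = (w^5)^2 * w^3 = w^3 ≠ 1 (w is a primitive 5th root), while u^5 = (w^5)^13 = 1.
Geometric series: S = (1 - u^5)/(1 - u) = (1 - 1)/(1 - u) = 0

S = 0


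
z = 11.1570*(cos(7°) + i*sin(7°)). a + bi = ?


a = 11.1570*cos(7°) = 11.1570*0.992546 = 11.0738
b = 11.1570*sin(7°) = 11.1570*0.12187 = 1.3597

11.0738 + 1.3597i


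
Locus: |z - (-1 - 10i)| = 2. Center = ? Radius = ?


|z - z0| = r is a circle with center z0 and radius r.
Center = (-1, -10), radius = 2

Circle with center (-1, -10) and radius 2


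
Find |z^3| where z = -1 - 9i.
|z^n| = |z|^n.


|z| = sqrt(1+81) = sqrt(82) = 9.0554
|z^3| = |z|^3 = (sqrt(82))^3 = 82*sqrt(82)

|z^3| = 82*sqrt(82) ≈ 742.5416


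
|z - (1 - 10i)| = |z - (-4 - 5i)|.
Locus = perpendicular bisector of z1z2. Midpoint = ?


Equal distances means the locus is the perpendicular bisector of z1 and z2.
Midpoint = ((1+(-4))/2, (-10+(-5))/2) = (-1.5000, -7.5000)

Perpendicular bisector through (-1.5000, -7.5000)


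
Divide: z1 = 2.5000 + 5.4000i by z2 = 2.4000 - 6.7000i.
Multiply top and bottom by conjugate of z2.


Conjugate of z2 = 2.4000 + 6.7000i
Numerator: (2.5000 + 5.4000i)(2.4000 + 6.7000i) = -30.1800 + 29.7100i
Denominator: 2.4^2 + (-6.7)^2 = 50.65
Result = (-30.1800 + 29.7100i)/50.65

-0.5959 + 0.5866i


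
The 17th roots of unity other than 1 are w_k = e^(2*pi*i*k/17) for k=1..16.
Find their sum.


With w = e^(2*pi*i/17), all 17 of the 17th roots of unity w^0 = 1, w, ..., w^(16) sum to 0: 1 + w + ... + w^(16) = (1 - w^17)/(1 - w) = 0 since w^17 = 1, w ≠ 1.
Removing the root 1: w + w^2 + ... + w^(16) = 0 - 1 = -1

Sum = -1


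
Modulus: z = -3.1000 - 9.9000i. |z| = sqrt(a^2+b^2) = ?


|z| = sqrt((-3.1)^2 + (-9.9)^2) = sqrt(9.61 + 98.01) = sqrt(107.62) = 10.3740

|z| = 10.3740


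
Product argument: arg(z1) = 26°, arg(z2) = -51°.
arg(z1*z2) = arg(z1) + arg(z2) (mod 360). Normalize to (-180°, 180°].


arg(z1*z2) = 26° - 51° = -25°
Normalized to (-180°, 180°]: -25°

-25°


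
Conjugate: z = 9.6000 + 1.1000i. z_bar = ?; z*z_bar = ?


z_bar = 9.6000 - 1.1000i
z*z_bar = 9.6^2 + 1.1^2 = 92.16 + 1.21 = 93.37

z_bar = 9.6000 - 1.1000i, z*z_bar = 93.37


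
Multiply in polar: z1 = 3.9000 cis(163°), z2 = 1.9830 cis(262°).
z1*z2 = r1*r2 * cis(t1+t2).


r = 3.9000 * 1.9830 = 7.7337
theta = 163° + 262° = 425° = 65° (mod 360)

7.7337 cis(65°)


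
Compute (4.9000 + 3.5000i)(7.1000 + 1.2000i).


Real = 4.9*7.1 - 3.5*1.2 = 34.79 - 4.2 = 30.59
Imag = 4.9*1.2 + 7.1*3.5 = 5.88 + 24.85 = 30.73

30.5900 + 30.7300i


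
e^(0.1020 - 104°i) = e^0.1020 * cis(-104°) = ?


e^0.1020 = 1.1074
cos(-104°) = -0.2419
sin(-104°) = -0.9703
Real = 1.1074*(-0.2419) = -0.2679
Imag = 1.1074*(-0.9703) = -1.0745

-0.2679 - 1.0745i


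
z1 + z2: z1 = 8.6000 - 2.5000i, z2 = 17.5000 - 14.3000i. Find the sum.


Real: 8.6 + 17.5 = 26.1
Imag: -2.5 - 14.3 = -16.8

26.1000 - 16.8000i


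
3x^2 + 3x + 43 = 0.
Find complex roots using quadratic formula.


disc = 3^2 - 4*3*43 = 9 - 516 = -507
sqrt(|disc|) = sqrt(507) = 22.5167
Real part = -3/(2*3) = -0.5000
Imag part = 22.5167/(2*3) = 3.7528

-0.5000 ± 3.7528i


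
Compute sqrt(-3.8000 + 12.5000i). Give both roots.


|z| = sqrt(14.44+156.25) = 13.0648
sqrt((|z|+a)/2) = sqrt((13.0648+(-3.8))/2) = sqrt(4.6324) = 2.1523
sqrt((|z|-a)/2) = sqrt((13.0648-(-3.8))/2) = sqrt(8.4324) = 2.9039

±(2.1523 + 2.9039i) i.e. 2.1523 + 2.9039i and -2.1523 - 2.9039i


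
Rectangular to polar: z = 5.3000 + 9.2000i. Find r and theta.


r = sqrt(28.09+84.64) = sqrt(112.73) = 10.6174
theta = atan2(9.2, 5.3) = 60.0543 degrees

r = 10.6174, theta = 60.0543 degrees


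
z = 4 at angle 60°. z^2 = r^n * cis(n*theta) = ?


r^2 = 4^2 = 16
n*theta = 2*60° = 120° = 120° (mod 360)
a = 16*cos(120°) = -8.0000
b = 16*sin(120°) = 13.8564

16 cis(120°) = -8.0000 + 13.8564i


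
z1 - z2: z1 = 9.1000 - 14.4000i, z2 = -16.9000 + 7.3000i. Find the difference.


Real: 9.1 + 16.9 = 26
Imag: -14.4 - 7.3 = -21.7

26.0000 - 21.7000i


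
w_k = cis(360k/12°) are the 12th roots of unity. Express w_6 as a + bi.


Angle = 360*6/12 = 180°
a = cos(180°) = -1.0000
b = sin(180°) = 0

-1.0000 + 0i


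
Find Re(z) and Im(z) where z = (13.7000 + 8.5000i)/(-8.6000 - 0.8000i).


Multiply by conjugate: (13.7000 + 8.5000i)(-8.6000 + 0.8000i) / ((-8.6)^2 + (-0.8)^2)
Numerator real = 13.7*(-8.6) + 8.5*(-0.8) = -124.62
Numerator imag = 8.5*(-8.6) - 13.7*(-0.8) = -62.14
Denominator = 74.6
Re(z) = -124.62/74.6 = -1.6705
Im(z) = -62.14/74.6 = -0.8330

Re(z) = -1.6705, Im(z) = -0.8330


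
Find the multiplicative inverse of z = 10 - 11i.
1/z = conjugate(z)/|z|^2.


|z|^2 = 100+121 = 221
1/z = (10 + 11i)/221

1/z = 0.0452 + 0.0498i


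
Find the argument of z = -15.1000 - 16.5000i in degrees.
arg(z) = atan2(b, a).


Re = -15.1, Im = -16.5
arg = atan2(-16.5, -15.1) = -132.4632 degrees

arg(z) = -132.4632 degrees


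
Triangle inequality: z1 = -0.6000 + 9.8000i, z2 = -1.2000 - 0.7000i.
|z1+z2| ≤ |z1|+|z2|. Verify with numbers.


|z1| = sqrt((-0.6)^2 + 9.8^2) = sqrt(96.4) = 9.8184
|z2| = sqrt((-1.2)^2 + (-0.7)^2) = sqrt(1.93) = 1.3892
z1+z2 = -1.8000 + 9.1000i
|z1+z2| = sqrt(86.05) = 9.2763
|z1|+|z2| = 9.8184 + 1.3892 = 11.2076

|z1+z2| = 9.2763 ≤ |z1|+|z2| = 11.2076 (verified)


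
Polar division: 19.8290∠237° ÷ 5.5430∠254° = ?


r = 19.8290 / 5.5430 = 3.5773
theta = 237° - 254° = -17° = 343° (mod 360)

3.5773 cis(343°)


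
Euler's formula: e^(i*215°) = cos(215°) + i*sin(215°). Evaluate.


cos(215°) = -0.8192
sin(215°) = -0.5736

e^(i*215°) = -0.8192 - 0.5736i


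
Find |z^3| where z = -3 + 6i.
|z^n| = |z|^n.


|z| = sqrt(9+36) = sqrt(45) = 6.7082
|z^3| = |z|^3 = (sqrt(45))^3 = 45*sqrt(45)

|z^3| = 45*sqrt(45) ≈ 301.8692


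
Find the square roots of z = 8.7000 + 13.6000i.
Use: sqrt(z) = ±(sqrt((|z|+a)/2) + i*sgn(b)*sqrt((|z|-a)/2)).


|z| = sqrt(75.69+184.96) = 16.1447
sqrt((|z|+a)/2) = sqrt((16.1447+8.7)/2) = sqrt(12.4223) = 3.5245
sqrt((|z|-a)/2) = sqrt((16.1447-8.7)/2) = sqrt(3.7223) = 1.9293

±(3.5245 + 1.9293i) i.e. 3.5245 + 1.9293i and -3.5245 - 1.9293i


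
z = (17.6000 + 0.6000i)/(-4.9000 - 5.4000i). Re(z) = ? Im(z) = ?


Multiply by conjugate: (17.6000 + 0.6000i)(-4.9000 + 5.4000i) / ((-4.9)^2 + (-5.4)^2)
Numerator real = 17.6*(-4.9) + 0.6*(-5.4) = -89.48
Numerator imag = 0.6*(-4.9) - 17.6*(-5.4) = 92.1
Denominator = 53.17
Re(z) = -89.48/53.17 = -1.6829
Im(z) = 92.1/53.17 = 1.7322

Re(z) = -1.6829, Im(z) = 1.7322


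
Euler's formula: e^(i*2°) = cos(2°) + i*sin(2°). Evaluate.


cos(2°) = 0.9994
sin(2°) = 0.0349

e^(i*2°) = 0.9994 + 0.0349i


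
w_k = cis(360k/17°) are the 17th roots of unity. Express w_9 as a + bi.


Angle = 360*9/17 = 190.5882°
a = cos(190.5882°) = -0.9830
b = sin(190.5882°) = -0.1837

-0.9830 - 0.1837i


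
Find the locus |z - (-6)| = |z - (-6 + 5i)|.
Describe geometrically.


Equal distances means the locus is the perpendicular bisector of z1 and z2.
Midpoint = ((-6+(-6))/2, (0+5)/2) = (-6.0000, 2.5000)

Perpendicular bisector through (-6.0000, 2.5000)


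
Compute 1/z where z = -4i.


|z|^2 = 0+16 = 16
1/z = (0 + 4i)/16

1/z = 0 + 0.2500i


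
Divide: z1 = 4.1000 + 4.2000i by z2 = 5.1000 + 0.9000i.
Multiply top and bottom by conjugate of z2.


Conjugate of z2 = 5.1000 - 0.9000i
Numerator: (4.1000 + 4.2000i)(5.1000 - 0.9000i) = 24.6900 + 17.7300i
Denominator: 5.1^2 + 0.9^2 = 26.82
Result = (24.6900 + 17.7300i)/26.82

0.9206 + 0.6611i


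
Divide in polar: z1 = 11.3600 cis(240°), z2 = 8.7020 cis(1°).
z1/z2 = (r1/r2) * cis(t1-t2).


r = 11.3600 / 8.7020 = 1.3054
theta = 240° - 1° = 239° = 239° (mod 360)

1.3054 cis(239°)


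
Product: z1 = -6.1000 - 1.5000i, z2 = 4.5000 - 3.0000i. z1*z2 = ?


Real = -6.1*4.5 - (-1.5)*(-3) = -27.45 - 4.5 = -31.95
Imag = -6.1*(-3) + 4.5*(-1.5) = 18.3 - (6.75) = 11.55

-31.9500 + 11.5500i


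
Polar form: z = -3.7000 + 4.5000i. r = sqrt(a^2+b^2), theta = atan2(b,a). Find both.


r = sqrt(13.69+20.25) = sqrt(33.94) = 5.8258
theta = atan2(4.5, -3.7) = 129.4278 degrees

r = 5.8258, theta = 129.4278 degrees


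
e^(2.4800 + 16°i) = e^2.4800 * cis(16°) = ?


e^2.4800 = 11.9413
cos(16°) = 0.96126
sin(16°) = 0.27564
Real = 11.9413*0.96126 = 11.4787
Imag = 11.9413*0.27564 = 3.2915

11.4787 + 3.2915i


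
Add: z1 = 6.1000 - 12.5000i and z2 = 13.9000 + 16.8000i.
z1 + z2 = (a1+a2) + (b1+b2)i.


Real: 6.1 + 13.9 = 20
Imag: -12.5 + 16.8 = 4.3

20.0000 + 4.3000i


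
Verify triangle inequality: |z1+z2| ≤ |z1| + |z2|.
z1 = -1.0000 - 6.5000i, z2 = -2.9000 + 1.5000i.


|z1| = sqrt((-1)^2 + (-6.5)^2) = sqrt(43.25) = 6.5765
|z2| = sqrt((-2.9)^2 + 1.5^2) = sqrt(10.66) = 3.2650
z1+z2 = -3.9000 - 5.0000i
|z1+z2| = sqrt(40.21) = 6.3411
|z1|+|z2| = 6.5765 + 3.2650 = 9.8415

|z1+z2| = 6.3411 ≤ |z1|+|z2| = 9.8415 (verified)


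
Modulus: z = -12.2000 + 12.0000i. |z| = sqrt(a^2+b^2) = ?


|z| = sqrt((-12.2)^2 + 12^2) = sqrt(148.84 + 144) = sqrt(292.84) = 17.1126

|z| = 17.1126


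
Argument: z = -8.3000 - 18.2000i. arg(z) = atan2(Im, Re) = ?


Re = -8.3, Im = -18.2
arg = atan2(-18.2, -8.3) = -114.5151 degrees

arg(z) = -114.5151 degrees


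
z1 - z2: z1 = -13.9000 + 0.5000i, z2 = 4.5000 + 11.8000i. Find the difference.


Real: -13.9 - 4.5 = -18.4
Imag: 0.5 - 11.8 = -11.3

-18.4000 - 11.3000i


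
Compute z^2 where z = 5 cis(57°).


r^2 = 5^2 = 25
n*theta = 2*57° = 114° = 114° (mod 360)
a = 25*cos(114°) = -10.1684
b = 25*sin(114°) = 22.8386

25 cis(114°) = -10.1684 + 22.8386i


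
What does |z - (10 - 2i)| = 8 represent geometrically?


|z - z0| = r is a circle with center z0 and radius r.
Center = (10, -2), radius = 8

Circle with center (10, -2) and radius 8


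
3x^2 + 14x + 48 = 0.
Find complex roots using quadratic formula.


disc = 14^2 - 4*3*48 = 196 - 576 = -380
sqrt(|disc|) = sqrt(380) = 19.4936
Real part = -14/(2*3) = -2.3333
Imag part = 19.4936/(2*3) = 3.2489

-2.3333 ± 3.2489i


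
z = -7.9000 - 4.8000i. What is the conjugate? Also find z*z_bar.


z_bar = -7.9000 + 4.8000i
z*z_bar = (-7.9)^2 + (-4.8)^2 = 62.41 + 23.04 = 85.45

z_bar = -7.9000 + 4.8000i, z*z_bar = 85.45


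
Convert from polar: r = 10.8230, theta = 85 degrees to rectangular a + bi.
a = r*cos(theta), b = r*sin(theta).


a = 10.8230*cos(85°) = 10.8230*0.08716 = 0.9433
b = 10.8230*sin(85°) = 10.8230*0.99619 = 10.7818

0.9433 + 10.7818i


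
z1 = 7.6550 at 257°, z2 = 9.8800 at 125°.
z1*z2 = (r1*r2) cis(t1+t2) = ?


r = 7.6550 * 9.8800 = 75.6314
theta = 257° + 125° = 382° = 22° (mod 360)

75.6314 cis(22°)


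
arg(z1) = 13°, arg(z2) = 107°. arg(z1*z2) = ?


arg(z1*z2) = 13° + 107° = 120°
Normalized to (-180°, 180°]: 120°

120°


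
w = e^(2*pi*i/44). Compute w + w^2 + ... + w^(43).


With w = e^(2*pi*i/44), all 44 of the 44th roots of unity w^0 = 1, w, ..., w^(43) sum to 0: 1 + w + ... + w^(43) = (1 - w^44)/(1 - w) = 0 since w^44 = 1, w ≠ 1.
Removing the root 1: w + w^2 + ... + w^(43) = 0 - 1 = -1

Sum = -1


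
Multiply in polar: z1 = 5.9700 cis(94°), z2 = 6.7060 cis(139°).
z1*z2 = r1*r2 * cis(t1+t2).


r = 5.9700 * 6.7060 = 40.0348
theta = 94° + 139° = 233° = 233° (mod 360)

40.0348 cis(233°)


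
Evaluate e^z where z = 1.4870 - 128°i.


e^1.4870 = 4.4238
cos(-128°) = -0.61566
sin(-128°) = -0.788
Real = 4.4238*(-0.61566) = -2.7236
Imag = 4.4238*(-0.788) = -3.4860

-2.7236 - 3.4860i


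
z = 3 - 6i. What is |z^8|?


|z| = sqrt(9+36) = sqrt(45) = 6.7082
|z^8| = |z|^8 = (sqrt(45))^8 = 45^4 = 4100625

|z^8| = 4100625


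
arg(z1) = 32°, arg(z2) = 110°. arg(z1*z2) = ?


arg(z1*z2) = 32° + 110° = 142°
Normalized to (-180°, 180°]: 142°

142°


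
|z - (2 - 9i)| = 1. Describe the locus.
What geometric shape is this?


|z - z0| = r is a circle with center z0 and radius r.
Center = (2, -9), radius = 1

Circle with center (2, -9) and radius 1


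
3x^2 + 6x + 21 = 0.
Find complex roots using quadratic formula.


disc = 6^2 - 4*3*21 = 36 - 252 = -216
sqrt(|disc|) = sqrt(216) = 14.6969
Real part = -6/(2*3) = -1.0000
Imag part = 14.6969/(2*3) = 2.4495

-1.0000 ± 2.4495i


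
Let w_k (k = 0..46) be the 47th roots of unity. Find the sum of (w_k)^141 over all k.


The roots are w_k = w^k with w = e^(2*pi*i/47), and (w^k)^141 = (w^141)^k.
So S = 1 + u + u^2 + ... + u^(46) with u = w^141.
141 = 3*47 + 0, so 141 is a multiple of 47 and u = (w^47)^3 = 1.
Every one of the 47 terms equals 1: S = 47

S = 47


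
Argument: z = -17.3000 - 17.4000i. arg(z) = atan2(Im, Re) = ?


Re = -17.3, Im = -17.4
arg = atan2(-17.4, -17.3) = -134.8349 degrees

arg(z) = -134.8349 degrees


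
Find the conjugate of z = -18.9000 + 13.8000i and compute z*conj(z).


z_bar = -18.9000 - 13.8000i
z*z_bar = (-18.9)^2 + 13.8^2 = 357.21 + 190.44 = 547.65

z_bar = -18.9000 - 13.8000i, z*z_bar = 547.65


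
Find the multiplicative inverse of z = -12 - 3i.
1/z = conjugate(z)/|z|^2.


|z|^2 = 144+9 = 153
1/z = (-12 + 3i)/153

1/z = -0.0784 + 0.0196i


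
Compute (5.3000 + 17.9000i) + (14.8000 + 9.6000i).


Real: 5.3 + 14.8 = 20.1
Imag: 17.9 + 9.6 = 27.5

20.1000 + 27.5000i


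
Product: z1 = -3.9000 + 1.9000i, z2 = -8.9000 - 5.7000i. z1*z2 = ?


Real = -3.9*(-8.9) - 1.9*(-5.7) = 34.71 - (-10.83) = 45.54
Imag = -3.9*(-5.7) - (8.9)*1.9 = 22.23 - (16.91) = 5.32

45.5400 + 5.3200i


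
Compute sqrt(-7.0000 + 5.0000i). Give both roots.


|z| = sqrt(49+25) = 8.6023
sqrt((|z|+a)/2) = sqrt((8.6023+(-7))/2) = sqrt(0.8012) = 0.8951
sqrt((|z|-a)/2) = sqrt((8.6023-(-7))/2) = sqrt(7.8012) = 2.7931

±(0.8951 + 2.7931i) i.e. 0.8951 + 2.7931i and -0.8951 - 2.7931i


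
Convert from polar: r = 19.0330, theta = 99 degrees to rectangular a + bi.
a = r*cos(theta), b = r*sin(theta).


a = 19.0330*cos(99°) = 19.0330*(-0.156434) = -2.9774
b = 19.0330*sin(99°) = 19.0330*0.98769 = 18.7987

-2.9774 + 18.7987i


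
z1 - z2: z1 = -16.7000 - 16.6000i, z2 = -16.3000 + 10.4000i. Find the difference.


Real: -16.7 + 16.3 = -0.4
Imag: -16.6 - 10.4 = -27

-0.4000 - 27.0000i


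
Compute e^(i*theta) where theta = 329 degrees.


cos(329°) = 0.8572
sin(329°) = -0.5150

e^(i*329°) = 0.8572 - 0.5150i


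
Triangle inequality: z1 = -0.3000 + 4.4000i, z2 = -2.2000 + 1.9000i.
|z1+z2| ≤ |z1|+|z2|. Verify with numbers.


|z1| = sqrt((-0.3)^2 + 4.4^2) = sqrt(19.45) = 4.4102
|z2| = sqrt((-2.2)^2 + 1.9^2) = sqrt(8.45) = 2.9069
z1+z2 = -2.5000 + 6.3000i
|z1+z2| = sqrt(45.94) = 6.7779
|z1|+|z2| = 4.4102 + 2.9069 = 7.3171

|z1+z2| = 6.7779 ≤ |z1|+|z2| = 7.3171 (verified)


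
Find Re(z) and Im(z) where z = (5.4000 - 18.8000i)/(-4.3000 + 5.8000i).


Multiply by conjugate: (5.4000 - 18.8000i)(-4.3000 - 5.8000i) / ((-4.3)^2 + 5.8^2)
Numerator real = 5.4*(-4.3) - (18.8)*5.8 = -132.26
Numerator imag = -18.8*(-4.3) - 5.4*5.8 = 49.52
Denominator = 52.13
Re(z) = -132.26/52.13 = -2.5371
Im(z) = 49.52/52.13 = 0.9499

Re(z) = -2.5371, Im(z) = 0.9499


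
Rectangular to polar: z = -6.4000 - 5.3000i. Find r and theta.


r = sqrt(40.96+28.09) = sqrt(69.05) = 8.3096
theta = atan2(-5.3, -6.4) = -140.3710 degrees

r = 8.3096, theta = -140.3710 degrees


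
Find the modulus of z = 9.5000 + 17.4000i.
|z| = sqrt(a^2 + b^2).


|z| = sqrt(9.5^2 + 17.4^2) = sqrt(90.25 + 302.76) = sqrt(393.01) = 19.8245

|z| = 19.8245


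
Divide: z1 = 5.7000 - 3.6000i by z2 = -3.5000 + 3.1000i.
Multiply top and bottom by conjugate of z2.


Conjugate of z2 = -3.5000 - 3.1000i
Numerator: (5.7000 - 3.6000i)(-3.5000 - 3.1000i) = -31.1100 - 5.0700i
Denominator: (-3.5)^2 + 3.1^2 = 21.86
Result = (-31.1100 - 5.0700i)/21.86

-1.4231 - 0.2319i


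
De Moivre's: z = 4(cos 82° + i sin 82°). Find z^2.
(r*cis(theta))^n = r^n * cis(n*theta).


r^2 = 4^2 = 16
n*theta = 2*82° = 164° = 164° (mod 360)
a = 16*cos(164°) = -15.3802
b = 16*sin(164°) = 4.4102

16 cis(164°) = -15.3802 + 4.4102i


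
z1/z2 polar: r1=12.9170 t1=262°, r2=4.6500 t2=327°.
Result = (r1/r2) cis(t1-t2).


r = 12.9170 / 4.6500 = 2.7778
theta = 262° - 327° = -65° = 295° (mod 360)

2.7778 cis(295°)


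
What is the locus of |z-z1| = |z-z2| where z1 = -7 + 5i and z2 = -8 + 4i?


Equal distances means the locus is the perpendicular bisector of z1 and z2.
Midpoint = ((-7+(-8))/2, (5+4)/2) = (-7.5000, 4.5000)

Perpendicular bisector through (-7.5000, 4.5000)


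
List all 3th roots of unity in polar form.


The 3th roots of unity are cis(360k/3°) for k=0..2
Angle step = 360/3 = 120°
Primitive root: cis(120°)
Primitive root = -0.5000 + 0.8660i

3 roots at angles: 0°, 120°, 240°


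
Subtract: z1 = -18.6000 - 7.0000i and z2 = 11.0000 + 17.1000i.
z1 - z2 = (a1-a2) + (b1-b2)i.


Real: -18.6 - 11 = -29.6
Imag: -7 - 17.1 = -24.1

-29.6000 - 24.1000i


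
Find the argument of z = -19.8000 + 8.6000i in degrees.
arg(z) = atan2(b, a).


Re = -19.8, Im = 8.6
arg = atan2(8.6, -19.8) = 156.5226 degrees

arg(z) = 156.5226 degrees


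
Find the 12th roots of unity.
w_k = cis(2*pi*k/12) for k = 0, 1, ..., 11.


The 12th roots of unity are cis(360k/12°) for k=0..11
Angle step = 360/12 = 30°
Primitive root: cis(30°)
Primitive root = 0.8660 + 0.5000i

12 roots at angles: 0°, 30°, 60°, 90°, 120°, 150°, 180°, 210°, 240°, 270°, 300°, 330°


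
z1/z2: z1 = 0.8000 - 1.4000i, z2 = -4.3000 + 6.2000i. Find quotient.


Conjugate of z2 = -4.3000 - 6.2000i
Numerator: (0.8000 - 1.4000i)(-4.3000 - 6.2000i) = -12.1200 + 1.0600i
Denominator: (-4.3)^2 + 6.2^2 = 56.93
Result = (-12.1200 + 1.0600i)/56.93

-0.2129 + 0.0186i


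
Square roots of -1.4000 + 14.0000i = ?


|z| = sqrt(1.96+196) = 14.0698
sqrt((|z|+a)/2) = sqrt((14.0698+(-1.4))/2) = sqrt(6.3349) = 2.5169
sqrt((|z|-a)/2) = sqrt((14.0698-(-1.4))/2) = sqrt(7.7349) = 2.7812

±(2.5169 + 2.7812i) i.e. 2.5169 + 2.7812i and -2.5169 - 2.7812i


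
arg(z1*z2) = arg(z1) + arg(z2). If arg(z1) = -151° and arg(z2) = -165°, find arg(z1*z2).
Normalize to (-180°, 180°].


arg(z1*z2) = -151° - 165° = -316°
Normalized to (-180°, 180°]: 44°

44°


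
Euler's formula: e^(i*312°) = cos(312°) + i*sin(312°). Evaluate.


cos(312°) = 0.6691
sin(312°) = -0.7431

e^(i*312°) = 0.6691 - 0.7431i


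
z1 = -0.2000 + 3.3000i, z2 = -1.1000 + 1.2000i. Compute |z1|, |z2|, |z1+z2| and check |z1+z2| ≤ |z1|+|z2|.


|z1| = sqrt((-0.2)^2 + 3.3^2) = sqrt(10.93) = 3.3061
|z2| = sqrt((-1.1)^2 + 1.2^2) = sqrt(2.65) = 1.6279
z1+z2 = -1.3000 + 4.5000i
|z1+z2| = sqrt(21.94) = 4.6840
|z1|+|z2| = 3.3061 + 1.6279 = 4.9340

|z1+z2| = 4.6840 ≤ |z1|+|z2| = 4.9340 (verified)


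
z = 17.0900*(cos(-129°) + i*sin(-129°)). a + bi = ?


a = 17.0900*cos(-129°) = 17.0900*(-0.62932) = -10.7551
b = 17.0900*sin(-129°) = 17.0900*(-0.777146) = -13.2814

-10.7551 - 13.2814i


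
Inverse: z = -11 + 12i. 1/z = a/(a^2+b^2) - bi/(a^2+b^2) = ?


|z|^2 = 121+144 = 265
1/z = (-11 - 12i)/265

1/z = -0.0415 - 0.0453i


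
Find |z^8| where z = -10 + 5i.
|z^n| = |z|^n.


|z| = sqrt(100+25) = sqrt(125) = 11.1803
|z^8| = |z|^8 = (sqrt(125))^8 = 125^4 = 244140625

|z^8| = 244140625


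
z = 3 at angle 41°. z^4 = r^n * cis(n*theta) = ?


r^4 = 3^4 = 81
n*theta = 4*41° = 164° = 164° (mod 360)
a = 81*cos(164°) = -77.8622
b = 81*sin(164°) = 22.3266

81 cis(164°) = -77.8622 + 22.3266i


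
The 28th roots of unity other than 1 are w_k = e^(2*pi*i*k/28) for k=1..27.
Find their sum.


With w = e^(2*pi*i/28), all 28 of the 28th roots of unity w^0 = 1, w, ..., w^(27) sum to 0: 1 + w + ... + w^(27) = (1 - w^28)/(1 - w) = 0 since w^28 = 1, w ≠ 1.
Removing the root 1: w + w^2 + ... + w^(27) = 0 - 1 = -1

Sum = -1


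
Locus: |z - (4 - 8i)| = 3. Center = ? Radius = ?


|z - z0| = r is a circle with center z0 and radius r.
Center = (4, -8), radius = 3

Circle with center (4, -8) and radius 3


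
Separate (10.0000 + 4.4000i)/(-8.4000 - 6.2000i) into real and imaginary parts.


Multiply by conjugate: (10.0000 + 4.4000i)(-8.4000 + 6.2000i) / ((-8.4)^2 + (-6.2)^2)
Numerator real = 10*(-8.4) + 4.4*(-6.2) = -111.28
Numerator imag = 4.4*(-8.4) - 10*(-6.2) = 25.04
Denominator = 109
Re(z) = -111.28/109 = -1.0209
Im(z) = 25.04/109 = 0.2297

Re(z) = -1.0209, Im(z) = 0.2297


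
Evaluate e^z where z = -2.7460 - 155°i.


e^-2.7460 = 0.0642
cos(-155°) = -0.9063
sin(-155°) = -0.4226
Real = 0.0642*(-0.9063) = -0.0582
Imag = 0.0642*(-0.4226) = -0.0271

-0.0582 - 0.0271i


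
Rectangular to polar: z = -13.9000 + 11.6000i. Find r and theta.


r = sqrt(193.21+134.56) = sqrt(327.77) = 18.1044
theta = atan2(11.6, -13.9) = 140.1539 degrees

r = 18.1044, theta = 140.1539 degrees


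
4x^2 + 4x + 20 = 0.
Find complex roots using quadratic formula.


disc = 4^2 - 4*4*20 = 16 - 320 = -304
sqrt(|disc|) = sqrt(304) = 17.4356
Real part = -4/(2*4) = -0.5000
Imag part = 17.4356/(2*4) = 2.1794

-0.5000 ± 2.1794i


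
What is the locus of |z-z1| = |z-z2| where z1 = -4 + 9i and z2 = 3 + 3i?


Equal distances means the locus is the perpendicular bisector of z1 and z2.
Midpoint = ((-4+3)/2, (9+3)/2) = (-0.5000, 6.0000)

Perpendicular bisector through (-0.5000, 6.0000)


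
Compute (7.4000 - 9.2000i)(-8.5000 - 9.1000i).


Real = 7.4*(-8.5) - (-9.2)*(-9.1) = -62.9 - 83.72 = -146.62
Imag = 7.4*(-9.1) - (8.5)*(-9.2) = -67.34 + 78.2 = 10.86

-146.6200 + 10.8600i


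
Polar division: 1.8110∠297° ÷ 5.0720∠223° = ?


r = 1.8110 / 5.0720 = 0.3571
theta = 297° - 223° = 74° = 74° (mod 360)

0.3571 cis(74°)


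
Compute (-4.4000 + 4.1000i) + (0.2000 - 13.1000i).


Real: -4.4 + 0.2 = -4.2
Imag: 4.1 - 13.1 = -9

-4.2000 - 9.0000i


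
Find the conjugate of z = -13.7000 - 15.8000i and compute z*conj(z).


z_bar = -13.7000 + 15.8000i
z*z_bar = (-13.7)^2 + (-15.8)^2 = 187.69 + 249.64 = 437.33

z_bar = -13.7000 + 15.8000i, z*z_bar = 437.33


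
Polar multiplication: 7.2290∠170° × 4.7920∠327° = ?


r = 7.2290 * 4.7920 = 34.6414
theta = 170° + 327° = 497° = 137° (mod 360)

34.6414 cis(137°)


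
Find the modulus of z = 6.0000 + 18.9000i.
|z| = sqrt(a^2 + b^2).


|z| = sqrt(6^2 + 18.9^2) = sqrt(36 + 357.21) = sqrt(393.21) = 19.8295

|z| = 19.8295


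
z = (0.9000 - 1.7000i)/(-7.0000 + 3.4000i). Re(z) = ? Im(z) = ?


Multiply by conjugate: (0.9000 - 1.7000i)(-7.0000 - 3.4000i) / ((-7)^2 + 3.4^2)
Numerator real = 0.9*(-7) - (1.7)*3.4 = -12.08
Numerator imag = -1.7*(-7) - 0.9*3.4 = 8.84
Denominator = 60.56
Re(z) = -12.08/60.56 = -0.1995
Im(z) = 8.84/60.56 = 0.1460

Re(z) = -0.1995, Im(z) = 0.1460


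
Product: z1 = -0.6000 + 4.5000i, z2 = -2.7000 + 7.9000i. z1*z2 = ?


Real = -0.6*(-2.7) - 4.5*7.9 = 1.62 - 35.55 = -33.93
Imag = -0.6*7.9 - (2.7)*4.5 = -4.74 - (12.15) = -16.89

-33.9300 - 16.8900i


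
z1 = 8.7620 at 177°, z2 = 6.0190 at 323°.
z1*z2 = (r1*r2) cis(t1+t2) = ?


r = 8.7620 * 6.0190 = 52.7385
theta = 177° + 323° = 500° = 140° (mod 360)

52.7385 cis(140°)


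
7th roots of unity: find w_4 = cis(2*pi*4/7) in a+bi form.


Angle = 360*4/7 = 205.7143°
a = cos(205.7143°) = -0.9010
b = sin(205.7143°) = -0.4339

-0.9010 - 0.4339i


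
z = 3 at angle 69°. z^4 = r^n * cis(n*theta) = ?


r^4 = 3^4 = 81
n*theta = 4*69° = 276° = 276° (mod 360)
a = 81*cos(276°) = 8.4668
b = 81*sin(276°) = -80.5563

81 cis(276°) = 8.4668 - 80.5563i


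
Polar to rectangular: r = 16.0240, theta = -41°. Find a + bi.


a = 16.0240*cos(-41°) = 16.0240*0.75471 = 12.0935
b = 16.0240*sin(-41°) = 16.0240*(-0.65606) = -10.5127

12.0935 - 10.5127i


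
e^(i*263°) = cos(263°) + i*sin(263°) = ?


cos(263°) = -0.1219
sin(263°) = -0.9925

e^(i*263°) = -0.1219 - 0.9925i


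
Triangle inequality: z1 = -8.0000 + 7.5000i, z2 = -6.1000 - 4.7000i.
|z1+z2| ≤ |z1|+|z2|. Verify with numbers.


|z1| = sqrt((-8)^2 + 7.5^2) = sqrt(120.25) = 10.9659
|z2| = sqrt((-6.1)^2 + (-4.7)^2) = sqrt(59.3) = 7.7006
z1+z2 = -14.1000 + 2.8000i
|z1+z2| = sqrt(206.65) = 14.3753
|z1|+|z2| = 10.9659 + 7.7006 = 18.6665

|z1+z2| = 14.3753 ≤ |z1|+|z2| = 18.6665 (verified)


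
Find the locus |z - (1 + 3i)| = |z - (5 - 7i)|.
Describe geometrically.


Equal distances means the locus is the perpendicular bisector of z1 and z2.
Midpoint = ((1+5)/2, (3+(-7))/2) = (3.0000, -2.0000)

Perpendicular bisector through (3.0000, -2.0000)


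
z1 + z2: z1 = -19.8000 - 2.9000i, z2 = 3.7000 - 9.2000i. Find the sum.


Real: -19.8 + 3.7 = -16.1
Imag: -2.9 - 9.2 = -12.1

-16.1000 - 12.1000i


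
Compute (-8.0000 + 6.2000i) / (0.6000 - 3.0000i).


Conjugate of z2 = 0.6000 + 3.0000i
Numerator: (-8.0000 + 6.2000i)(0.6000 + 3.0000i) = -23.4000 - 20.2800i
Denominator: 0.6^2 + (-3)^2 = 9.36
Result = (-23.4000 - 20.2800i)/9.36

-2.5000 - 2.1667i


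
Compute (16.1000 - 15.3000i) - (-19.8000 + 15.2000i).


Real: 16.1 + 19.8 = 35.9
Imag: -15.3 - 15.2 = -30.5

35.9000 - 30.5000i


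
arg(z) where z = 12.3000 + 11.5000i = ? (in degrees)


Re = 12.3, Im = 11.5
arg = atan2(11.5, 12.3) = 43.0748 degrees

arg(z) = 43.0748 degrees


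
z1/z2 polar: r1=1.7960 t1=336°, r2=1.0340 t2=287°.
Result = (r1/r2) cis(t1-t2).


r = 1.7960 / 1.0340 = 1.7369
theta = 336° - 287° = 49° = 49° (mod 360)

1.7369 cis(49°)


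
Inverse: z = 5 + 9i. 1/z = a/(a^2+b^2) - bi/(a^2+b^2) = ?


|z|^2 = 25+81 = 106
1/z = (5 - 9i)/106

1/z = 0.0472 - 0.0849i


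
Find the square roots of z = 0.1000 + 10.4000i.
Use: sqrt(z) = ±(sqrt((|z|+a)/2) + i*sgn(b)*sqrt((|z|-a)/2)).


|z| = sqrt(0.01+108.16) = 10.4005
sqrt((|z|+a)/2) = sqrt((10.4005+0.1)/2) = sqrt(5.2502) = 2.2913
sqrt((|z|-a)/2) = sqrt((10.4005-0.1)/2) = sqrt(5.1502) = 2.2694

±(2.2913 + 2.2694i) i.e. 2.2913 + 2.2694i and -2.2913 - 2.2694i


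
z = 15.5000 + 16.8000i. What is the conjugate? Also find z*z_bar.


z_bar = 15.5000 - 16.8000i
z*z_bar = 15.5^2 + 16.8^2 = 240.25 + 282.24 = 522.49

z_bar = 15.5000 - 16.8000i, z*z_bar = 522.49


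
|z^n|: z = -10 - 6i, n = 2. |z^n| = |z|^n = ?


|z| = sqrt(100+36) = sqrt(136) = 11.6619
|z^2| = |z|^2 = (sqrt(136))^2 = 136

|z^2| = 136


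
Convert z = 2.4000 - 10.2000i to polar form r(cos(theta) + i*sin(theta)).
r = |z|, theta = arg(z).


r = sqrt(5.76+104.04) = sqrt(109.8) = 10.4785
theta = atan2(-10.2, 2.4) = -76.7595 degrees

r = 10.4785, theta = -76.7595 degrees


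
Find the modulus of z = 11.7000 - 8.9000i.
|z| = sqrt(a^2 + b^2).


|z| = sqrt(11.7^2 + (-8.9)^2) = sqrt(136.89 + 79.21) = sqrt(216.1) = 14.7003

|z| = 14.7003


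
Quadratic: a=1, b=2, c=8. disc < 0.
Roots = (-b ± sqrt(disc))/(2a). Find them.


disc = 2^2 - 4*1*8 = 4 - 32 = -28
sqrt(|disc|) = sqrt(28) = 5.2915
Real part = -2/(2*1) = -1.0000
Imag part = 5.2915/(2*1) = 2.6458

-1.0000 ± 2.6458i


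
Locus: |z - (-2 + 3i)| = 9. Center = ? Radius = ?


|z - z0| = r is a circle with center z0 and radius r.
Center = (-2, 3), radius = 9

Circle with center (-2, 3) and radius 9


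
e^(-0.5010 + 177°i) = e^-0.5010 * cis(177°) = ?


e^-0.5010 = 0.6059
cos(177°) = -0.9986
sin(177°) = 0.0523
Real = 0.6059*(-0.9986) = -0.6051
Imag = 0.6059*0.0523 = 0.0317

-0.6051 + 0.0317i


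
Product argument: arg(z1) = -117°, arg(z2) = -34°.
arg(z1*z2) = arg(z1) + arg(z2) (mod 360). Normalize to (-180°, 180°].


arg(z1*z2) = -117° - 34° = -151°
Normalized to (-180°, 180°]: -151°

-151°


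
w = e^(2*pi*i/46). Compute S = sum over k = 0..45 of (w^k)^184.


The roots are w_k = w^k with w = e^(2*pi*i/46), and (w^k)^184 = (w^184)^k.
So S = 1 + u + u^2 + ... + u^(45) with u = w^184.
184 = 4*46 + 0, so 184 is a multiple of 46 and u = (w^46)^4 = 1.
Every one of the 46 terms equals 1: S = 46

S = 46


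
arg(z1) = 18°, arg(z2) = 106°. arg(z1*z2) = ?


arg(z1*z2) = 18° + 106° = 124°
Normalized to (-180°, 180°]: 124°

124°


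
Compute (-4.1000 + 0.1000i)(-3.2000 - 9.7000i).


Real = -4.1*(-3.2) - 0.1*(-9.7) = 13.12 - (-0.97) = 14.09
Imag = -4.1*(-9.7) - (3.2)*0.1 = 39.77 - (0.32) = 39.45

14.0900 + 39.4500i


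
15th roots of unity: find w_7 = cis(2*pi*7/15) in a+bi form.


Angle = 360*7/15 = 168°
a = cos(168°) = -0.9781
b = sin(168°) = 0.2079

-0.9781 + 0.2079i


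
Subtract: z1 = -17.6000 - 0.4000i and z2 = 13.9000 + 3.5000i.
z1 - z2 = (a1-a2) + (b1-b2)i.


Real: -17.6 - 13.9 = -31.5
Imag: -0.4 - 3.5 = -3.9

-31.5000 - 3.9000i


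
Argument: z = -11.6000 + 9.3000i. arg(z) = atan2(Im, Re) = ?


Re = -11.6, Im = 9.3
arg = atan2(9.3, -11.6) = 141.2800 degrees

arg(z) = 141.2800 degrees


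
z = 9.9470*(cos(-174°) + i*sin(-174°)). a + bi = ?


a = 9.9470*cos(-174°) = 9.9470*(-0.99452) = -9.8925
b = 9.9470*sin(-174°) = 9.9470*(-0.104528) = -1.0397

-9.8925 - 1.0397i


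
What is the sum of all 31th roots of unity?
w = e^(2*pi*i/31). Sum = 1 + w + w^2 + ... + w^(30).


The sum of all 31th roots of unity is 0.
Geometric series: (1 - w^31)/(1 - w) = (1-1)/(1-w) = 0 since w^31 = 1, w ≠ 1.
Alternatively: coefficient of z^30 in z^31 - 1 is 0.

0


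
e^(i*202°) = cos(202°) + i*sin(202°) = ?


cos(202°) = -0.9272
sin(202°) = -0.3746

e^(i*202°) = -0.9272 - 0.3746i


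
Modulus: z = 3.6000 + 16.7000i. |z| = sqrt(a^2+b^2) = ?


|z| = sqrt(3.6^2 + 16.7^2) = sqrt(12.96 + 278.89) = sqrt(291.85) = 17.0836

|z| = 17.0836


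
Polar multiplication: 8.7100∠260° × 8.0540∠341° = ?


r = 8.7100 * 8.0540 = 70.1503
theta = 260° + 341° = 601° = 241° (mod 360)

70.1503 cis(241°)


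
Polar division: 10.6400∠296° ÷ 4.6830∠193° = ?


r = 10.6400 / 4.6830 = 2.2720
theta = 296° - 193° = 103° = 103° (mod 360)

2.2720 cis(103°)


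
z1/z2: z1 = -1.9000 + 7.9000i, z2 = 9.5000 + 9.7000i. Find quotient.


Conjugate of z2 = 9.5000 - 9.7000i
Numerator: (-1.9000 + 7.9000i)(9.5000 - 9.7000i) = 58.5800 + 93.4800i
Denominator: 9.5^2 + 9.7^2 = 184.34
Result = (58.5800 + 93.4800i)/184.34

0.3178 + 0.5071i


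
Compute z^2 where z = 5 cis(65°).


r^2 = 5^2 = 25
n*theta = 2*65° = 130° = 130° (mod 360)
a = 25*cos(130°) = -16.0697
b = 25*sin(130°) = 19.1511

25 cis(130°) = -16.0697 + 19.1511i


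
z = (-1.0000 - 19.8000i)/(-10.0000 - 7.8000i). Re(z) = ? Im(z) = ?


Multiply by conjugate: (-1.0000 - 19.8000i)(-10.0000 + 7.8000i) / ((-10)^2 + (-7.8)^2)
Numerator real = -1*(-10) - (19.8)*(-7.8) = 164.44
Numerator imag = -19.8*(-10) - (-1)*(-7.8) = 190.2
Denominator = 160.84
Re(z) = 164.44/160.84 = 1.0224
Im(z) = 190.2/160.84 = 1.1825

Re(z) = 1.0224, Im(z) = 1.1825


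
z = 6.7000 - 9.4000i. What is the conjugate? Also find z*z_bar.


z_bar = 6.7000 + 9.4000i
z*z_bar = 6.7^2 + (-9.4)^2 = 44.89 + 88.36 = 133.25

z_bar = 6.7000 + 9.4000i, z*z_bar = 133.25


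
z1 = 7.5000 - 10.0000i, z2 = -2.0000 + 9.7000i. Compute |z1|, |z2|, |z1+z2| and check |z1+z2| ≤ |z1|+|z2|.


|z1| = sqrt(7.5^2 + (-10)^2) = sqrt(156.25) = 12.5000
|z2| = sqrt((-2)^2 + 9.7^2) = sqrt(98.09) = 9.9040
z1+z2 = 5.5000 - 0.3000i
|z1+z2| = sqrt(30.34) = 5.5082
|z1|+|z2| = 12.5000 + 9.9040 = 22.4040

|z1+z2| = 5.5082 ≤ |z1|+|z2| = 22.4040 (verified)


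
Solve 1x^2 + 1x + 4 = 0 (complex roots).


disc = 1^2 - 4*1*4 = 1 - 16 = -15
sqrt(|disc|) = sqrt(15) = 3.8730
Real part = -1/(2*1) = -0.5000
Imag part = 3.8730/(2*1) = 1.9365

-0.5000 ± 1.9365i


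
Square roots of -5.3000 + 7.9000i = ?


|z| = sqrt(28.09+62.41) = 9.5131
sqrt((|z|+a)/2) = sqrt((9.5131+(-5.3))/2) = sqrt(2.1066) = 1.4514
sqrt((|z|-a)/2) = sqrt((9.5131-(-5.3))/2) = sqrt(7.4066) = 2.7215

±(1.4514 + 2.7215i) i.e. 1.4514 + 2.7215i and -1.4514 - 2.7215i


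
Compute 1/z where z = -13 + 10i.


|z|^2 = 169+100 = 269
1/z = (-13 - 10i)/269

1/z = -0.0483 - 0.0372i


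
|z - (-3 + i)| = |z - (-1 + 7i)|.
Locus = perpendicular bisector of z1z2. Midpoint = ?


Equal distances means the locus is the perpendicular bisector of z1 and z2.
Midpoint = ((-3+(-1))/2, (1+7)/2) = (-2.0000, 4.0000)

Perpendicular bisector through (-2.0000, 4.0000)


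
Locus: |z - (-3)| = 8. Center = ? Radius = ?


|z - z0| = r is a circle with center z0 and radius r.
Center = (-3, 0), radius = 8

Circle with center (-3, 0) and radius 8


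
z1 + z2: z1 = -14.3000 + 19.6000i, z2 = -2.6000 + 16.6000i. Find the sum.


Real: -14.3 - 2.6 = -16.9
Imag: 19.6 + 16.6 = 36.2

-16.9000 + 36.2000i


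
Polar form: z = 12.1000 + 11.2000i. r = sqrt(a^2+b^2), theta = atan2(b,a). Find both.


r = sqrt(146.41+125.44) = sqrt(271.85) = 16.4879
theta = atan2(11.2, 12.1) = 42.7880 degrees

r = 16.4879, theta = 42.7880 degrees


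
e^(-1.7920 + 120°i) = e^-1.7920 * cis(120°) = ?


e^-1.7920 = 0.1666
cos(120°) = -0.5
sin(120°) = 0.866
Real = 0.1666*(-0.5) = -0.0833
Imag = 0.1666*0.866 = 0.1443

-0.0833 + 0.1443i


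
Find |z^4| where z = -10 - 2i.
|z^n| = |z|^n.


|z| = sqrt(100+4) = sqrt(104) = 10.1980
|z^4| = |z|^4 = (sqrt(104))^4 = 104^2 = 10816

|z^4| = 10816


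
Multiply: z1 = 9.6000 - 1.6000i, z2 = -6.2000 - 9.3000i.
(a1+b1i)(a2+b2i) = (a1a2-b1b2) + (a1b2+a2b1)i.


Real = 9.6*(-6.2) - (-1.6)*(-9.3) = -59.52 - 14.88 = -74.4
Imag = 9.6*(-9.3) - (6.2)*(-1.6) = -89.28 + 9.92 = -79.36

-74.4000 - 79.3600i


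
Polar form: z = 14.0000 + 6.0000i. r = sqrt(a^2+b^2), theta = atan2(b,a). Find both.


r = sqrt(196+36) = sqrt(232) = 15.2315
theta = atan2(6, 14) = 23.1986 degrees

r = 15.2315, theta = 23.1986 degrees


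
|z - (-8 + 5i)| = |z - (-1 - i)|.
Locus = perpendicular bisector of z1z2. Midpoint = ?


Equal distances means the locus is the perpendicular bisector of z1 and z2.
Midpoint = ((-8+(-1))/2, (5+(-1))/2) = (-4.5000, 2.0000)

Perpendicular bisector through (-4.5000, 2.0000)


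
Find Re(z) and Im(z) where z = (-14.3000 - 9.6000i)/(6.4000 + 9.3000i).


Multiply by conjugate: (-14.3000 - 9.6000i)(6.4000 - 9.3000i) / (6.4^2 + 9.3^2)
Numerator real = -14.3*6.4 - (9.6)*9.3 = -180.8
Numerator imag = -9.6*6.4 - (-14.3)*9.3 = 71.55
Denominator = 127.45
Re(z) = -180.8/127.45 = -1.4186
Im(z) = 71.55/127.45 = 0.5614

Re(z) = -1.4186, Im(z) = 0.5614


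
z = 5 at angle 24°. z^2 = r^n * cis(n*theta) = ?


r^2 = 5^2 = 25
n*theta = 2*24° = 48° = 48° (mod 360)
a = 25*cos(48°) = 16.7283
b = 25*sin(48°) = 18.5786

25 cis(48°) = 16.7283 + 18.5786i


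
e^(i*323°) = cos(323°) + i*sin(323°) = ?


cos(323°) = 0.7986
sin(323°) = -0.6018

e^(i*323°) = 0.7986 - 0.6018i


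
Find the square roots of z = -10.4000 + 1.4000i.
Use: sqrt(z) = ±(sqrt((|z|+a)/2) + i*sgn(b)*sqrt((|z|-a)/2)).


|z| = sqrt(108.16+1.96) = 10.4938
sqrt((|z|+a)/2) = sqrt((10.4938+(-10.4))/2) = sqrt(0.0469) = 0.2166
sqrt((|z|-a)/2) = sqrt((10.4938-(-10.4))/2) = sqrt(10.4469) = 3.2322

±(0.2166 + 3.2322i) i.e. 0.2166 + 3.2322i and -0.2166 - 3.2322i


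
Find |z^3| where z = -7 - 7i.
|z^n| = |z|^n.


|z| = sqrt(49+49) = sqrt(98) = 9.8995
|z^3| = |z|^3 = (sqrt(98))^3 = 98*sqrt(98)

|z^3| = 98*sqrt(98) ≈ 970.1505


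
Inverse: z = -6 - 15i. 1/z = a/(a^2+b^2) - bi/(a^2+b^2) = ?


|z|^2 = 36+225 = 261
1/z = (-6 + 15i)/261

1/z = -0.0230 + 0.0575i


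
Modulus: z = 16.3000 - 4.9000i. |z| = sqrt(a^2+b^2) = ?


|z| = sqrt(16.3^2 + (-4.9)^2) = sqrt(265.69 + 24.01) = sqrt(289.7) = 17.0206

|z| = 17.0206


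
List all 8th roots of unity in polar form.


The 8th roots of unity are cis(360k/8°) for k=0..7
Angle step = 360/8 = 45°
Primitive root: cis(45°)
Primitive root = 0.7071 + 0.7071i

8 roots at angles: 0°, 45°, 90°, 135°, 180°, 225°, 270°, 315°


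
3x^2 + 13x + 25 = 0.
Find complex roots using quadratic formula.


disc = 13^2 - 4*3*25 = 169 - 300 = -131
sqrt(|disc|) = sqrt(131) = 11.4455
Real part = -13/(2*3) = -2.1667
Imag part = 11.4455/(2*3) = 1.9076

-2.1667 ± 1.9076i


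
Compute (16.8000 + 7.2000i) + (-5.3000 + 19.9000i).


Real: 16.8 - 5.3 = 11.5
Imag: 7.2 + 19.9 = 27.1

11.5000 + 27.1000i


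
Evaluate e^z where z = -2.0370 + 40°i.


e^-2.0370 = 0.1304
cos(40°) = 0.766
sin(40°) = 0.6428
Real = 0.1304*0.766 = 0.0999
Imag = 0.1304*0.6428 = 0.0838

0.0999 + 0.0838i


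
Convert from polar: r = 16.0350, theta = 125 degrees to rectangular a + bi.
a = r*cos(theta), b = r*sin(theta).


a = 16.0350*cos(125°) = 16.0350*(-0.573576) = -9.1973
b = 16.0350*sin(125°) = 16.0350*0.81915 = 13.1351

-9.1973 + 13.1351i


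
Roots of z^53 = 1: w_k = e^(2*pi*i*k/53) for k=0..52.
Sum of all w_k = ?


The sum of all 53th roots of unity is 0.
Geometric series: (1 - w^53)/(1 - w) = (1-1)/(1-w) = 0 since w^53 = 1, w ≠ 1.
Alternatively: coefficient of z^52 in z^53 - 1 is 0.

0


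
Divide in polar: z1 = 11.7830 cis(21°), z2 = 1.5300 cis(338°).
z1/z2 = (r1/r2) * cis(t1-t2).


r = 11.7830 / 1.5300 = 7.7013
theta = 21° - 338° = -317° = 43° (mod 360)

7.7013 cis(43°)


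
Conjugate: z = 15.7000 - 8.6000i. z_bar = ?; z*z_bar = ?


z_bar = 15.7000 + 8.6000i
z*z_bar = 15.7^2 + (-8.6)^2 = 246.49 + 73.96 = 320.45

z_bar = 15.7000 + 8.6000i, z*z_bar = 320.45


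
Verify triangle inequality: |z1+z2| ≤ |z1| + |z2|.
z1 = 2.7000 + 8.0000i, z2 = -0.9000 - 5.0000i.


|z1| = sqrt(2.7^2 + 8^2) = sqrt(71.29) = 8.4433
|z2| = sqrt((-0.9)^2 + (-5)^2) = sqrt(25.81) = 5.0804
z1+z2 = 1.8000 + 3.0000i
|z1+z2| = sqrt(12.24) = 3.4986
|z1|+|z2| = 8.4433 + 5.0804 = 13.5237

|z1+z2| = 3.4986 ≤ |z1|+|z2| = 13.5237 (verified)


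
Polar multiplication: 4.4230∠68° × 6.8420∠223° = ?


r = 4.4230 * 6.8420 = 30.2622
theta = 68° + 223° = 291° = 291° (mod 360)

30.2622 cis(291°)


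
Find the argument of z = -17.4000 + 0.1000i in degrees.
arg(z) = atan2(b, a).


Re = -17.4, Im = 0.1
arg = atan2(0.1, -17.4) = 179.6707 degrees

arg(z) = 179.6707 degrees


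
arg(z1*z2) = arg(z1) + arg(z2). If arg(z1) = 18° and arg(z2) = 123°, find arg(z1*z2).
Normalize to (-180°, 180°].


arg(z1*z2) = 18° + 123° = 141°
Normalized to (-180°, 180°]: 141°

141°


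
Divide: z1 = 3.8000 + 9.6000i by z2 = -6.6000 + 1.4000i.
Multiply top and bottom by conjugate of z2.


Conjugate of z2 = -6.6000 - 1.4000i
Numerator: (3.8000 + 9.6000i)(-6.6000 - 1.4000i) = -11.6400 - 68.6800i
Denominator: (-6.6)^2 + 1.4^2 = 45.52
Result = (-11.6400 - 68.6800i)/45.52

-0.2557 - 1.5088i


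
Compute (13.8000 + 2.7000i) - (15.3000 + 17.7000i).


Real: 13.8 - 15.3 = -1.5
Imag: 2.7 - 17.7 = -15

-1.5000 - 15.0000i
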